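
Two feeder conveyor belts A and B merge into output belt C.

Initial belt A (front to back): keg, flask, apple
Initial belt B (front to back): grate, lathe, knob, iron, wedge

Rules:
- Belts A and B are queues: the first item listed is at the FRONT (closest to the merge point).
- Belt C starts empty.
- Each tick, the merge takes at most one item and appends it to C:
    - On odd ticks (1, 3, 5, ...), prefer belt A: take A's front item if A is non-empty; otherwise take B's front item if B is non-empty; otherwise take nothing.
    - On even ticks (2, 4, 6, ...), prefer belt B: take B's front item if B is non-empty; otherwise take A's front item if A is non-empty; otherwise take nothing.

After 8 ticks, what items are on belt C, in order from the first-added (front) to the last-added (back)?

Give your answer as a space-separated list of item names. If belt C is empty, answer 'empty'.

Tick 1: prefer A, take keg from A; A=[flask,apple] B=[grate,lathe,knob,iron,wedge] C=[keg]
Tick 2: prefer B, take grate from B; A=[flask,apple] B=[lathe,knob,iron,wedge] C=[keg,grate]
Tick 3: prefer A, take flask from A; A=[apple] B=[lathe,knob,iron,wedge] C=[keg,grate,flask]
Tick 4: prefer B, take lathe from B; A=[apple] B=[knob,iron,wedge] C=[keg,grate,flask,lathe]
Tick 5: prefer A, take apple from A; A=[-] B=[knob,iron,wedge] C=[keg,grate,flask,lathe,apple]
Tick 6: prefer B, take knob from B; A=[-] B=[iron,wedge] C=[keg,grate,flask,lathe,apple,knob]
Tick 7: prefer A, take iron from B; A=[-] B=[wedge] C=[keg,grate,flask,lathe,apple,knob,iron]
Tick 8: prefer B, take wedge from B; A=[-] B=[-] C=[keg,grate,flask,lathe,apple,knob,iron,wedge]

Answer: keg grate flask lathe apple knob iron wedge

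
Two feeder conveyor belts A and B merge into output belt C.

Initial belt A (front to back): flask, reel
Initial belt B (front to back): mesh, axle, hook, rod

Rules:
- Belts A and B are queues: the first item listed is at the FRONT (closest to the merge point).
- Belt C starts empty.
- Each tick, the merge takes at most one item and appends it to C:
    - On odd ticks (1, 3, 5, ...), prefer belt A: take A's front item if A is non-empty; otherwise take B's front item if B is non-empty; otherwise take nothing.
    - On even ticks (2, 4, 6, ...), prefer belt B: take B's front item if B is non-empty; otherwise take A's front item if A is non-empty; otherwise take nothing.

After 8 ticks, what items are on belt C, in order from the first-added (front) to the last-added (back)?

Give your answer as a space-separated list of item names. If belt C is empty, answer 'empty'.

Tick 1: prefer A, take flask from A; A=[reel] B=[mesh,axle,hook,rod] C=[flask]
Tick 2: prefer B, take mesh from B; A=[reel] B=[axle,hook,rod] C=[flask,mesh]
Tick 3: prefer A, take reel from A; A=[-] B=[axle,hook,rod] C=[flask,mesh,reel]
Tick 4: prefer B, take axle from B; A=[-] B=[hook,rod] C=[flask,mesh,reel,axle]
Tick 5: prefer A, take hook from B; A=[-] B=[rod] C=[flask,mesh,reel,axle,hook]
Tick 6: prefer B, take rod from B; A=[-] B=[-] C=[flask,mesh,reel,axle,hook,rod]
Tick 7: prefer A, both empty, nothing taken; A=[-] B=[-] C=[flask,mesh,reel,axle,hook,rod]
Tick 8: prefer B, both empty, nothing taken; A=[-] B=[-] C=[flask,mesh,reel,axle,hook,rod]

Answer: flask mesh reel axle hook rod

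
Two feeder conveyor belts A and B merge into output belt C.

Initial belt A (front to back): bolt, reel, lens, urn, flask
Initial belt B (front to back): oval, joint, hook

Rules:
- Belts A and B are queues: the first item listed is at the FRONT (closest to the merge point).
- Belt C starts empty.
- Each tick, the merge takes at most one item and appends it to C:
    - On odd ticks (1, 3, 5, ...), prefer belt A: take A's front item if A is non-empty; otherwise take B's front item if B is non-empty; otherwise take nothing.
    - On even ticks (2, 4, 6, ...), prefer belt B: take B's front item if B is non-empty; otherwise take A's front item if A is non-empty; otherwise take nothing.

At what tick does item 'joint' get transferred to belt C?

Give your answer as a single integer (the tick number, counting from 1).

Tick 1: prefer A, take bolt from A; A=[reel,lens,urn,flask] B=[oval,joint,hook] C=[bolt]
Tick 2: prefer B, take oval from B; A=[reel,lens,urn,flask] B=[joint,hook] C=[bolt,oval]
Tick 3: prefer A, take reel from A; A=[lens,urn,flask] B=[joint,hook] C=[bolt,oval,reel]
Tick 4: prefer B, take joint from B; A=[lens,urn,flask] B=[hook] C=[bolt,oval,reel,joint]

Answer: 4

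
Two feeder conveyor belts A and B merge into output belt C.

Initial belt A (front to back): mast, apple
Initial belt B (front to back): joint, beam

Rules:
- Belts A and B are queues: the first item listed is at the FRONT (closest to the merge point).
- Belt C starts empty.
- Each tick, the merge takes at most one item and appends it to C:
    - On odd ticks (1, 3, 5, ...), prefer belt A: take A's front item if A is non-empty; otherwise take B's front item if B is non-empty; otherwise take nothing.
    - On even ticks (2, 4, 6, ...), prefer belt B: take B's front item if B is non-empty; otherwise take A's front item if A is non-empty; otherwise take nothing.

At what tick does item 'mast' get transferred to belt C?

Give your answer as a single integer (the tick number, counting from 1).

Answer: 1

Derivation:
Tick 1: prefer A, take mast from A; A=[apple] B=[joint,beam] C=[mast]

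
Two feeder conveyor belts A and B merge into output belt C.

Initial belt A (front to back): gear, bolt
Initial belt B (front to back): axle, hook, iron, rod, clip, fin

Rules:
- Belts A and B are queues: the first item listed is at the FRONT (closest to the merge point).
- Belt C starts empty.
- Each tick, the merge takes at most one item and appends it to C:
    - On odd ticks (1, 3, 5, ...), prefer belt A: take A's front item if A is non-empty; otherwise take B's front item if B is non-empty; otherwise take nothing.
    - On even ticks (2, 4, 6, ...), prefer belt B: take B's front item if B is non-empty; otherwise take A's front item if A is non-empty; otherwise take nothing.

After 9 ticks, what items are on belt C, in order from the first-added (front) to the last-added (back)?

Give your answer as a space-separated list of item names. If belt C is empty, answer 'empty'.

Tick 1: prefer A, take gear from A; A=[bolt] B=[axle,hook,iron,rod,clip,fin] C=[gear]
Tick 2: prefer B, take axle from B; A=[bolt] B=[hook,iron,rod,clip,fin] C=[gear,axle]
Tick 3: prefer A, take bolt from A; A=[-] B=[hook,iron,rod,clip,fin] C=[gear,axle,bolt]
Tick 4: prefer B, take hook from B; A=[-] B=[iron,rod,clip,fin] C=[gear,axle,bolt,hook]
Tick 5: prefer A, take iron from B; A=[-] B=[rod,clip,fin] C=[gear,axle,bolt,hook,iron]
Tick 6: prefer B, take rod from B; A=[-] B=[clip,fin] C=[gear,axle,bolt,hook,iron,rod]
Tick 7: prefer A, take clip from B; A=[-] B=[fin] C=[gear,axle,bolt,hook,iron,rod,clip]
Tick 8: prefer B, take fin from B; A=[-] B=[-] C=[gear,axle,bolt,hook,iron,rod,clip,fin]
Tick 9: prefer A, both empty, nothing taken; A=[-] B=[-] C=[gear,axle,bolt,hook,iron,rod,clip,fin]

Answer: gear axle bolt hook iron rod clip fin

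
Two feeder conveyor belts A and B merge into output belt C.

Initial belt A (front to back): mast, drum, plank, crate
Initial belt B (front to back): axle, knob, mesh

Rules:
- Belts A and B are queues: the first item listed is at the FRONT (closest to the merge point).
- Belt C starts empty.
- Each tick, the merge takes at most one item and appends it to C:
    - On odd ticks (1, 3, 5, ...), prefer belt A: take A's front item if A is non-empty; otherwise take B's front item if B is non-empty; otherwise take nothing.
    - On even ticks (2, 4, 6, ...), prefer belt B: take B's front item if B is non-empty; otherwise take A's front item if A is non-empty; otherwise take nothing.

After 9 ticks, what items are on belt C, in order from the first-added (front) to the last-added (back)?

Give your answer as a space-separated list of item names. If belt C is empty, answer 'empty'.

Answer: mast axle drum knob plank mesh crate

Derivation:
Tick 1: prefer A, take mast from A; A=[drum,plank,crate] B=[axle,knob,mesh] C=[mast]
Tick 2: prefer B, take axle from B; A=[drum,plank,crate] B=[knob,mesh] C=[mast,axle]
Tick 3: prefer A, take drum from A; A=[plank,crate] B=[knob,mesh] C=[mast,axle,drum]
Tick 4: prefer B, take knob from B; A=[plank,crate] B=[mesh] C=[mast,axle,drum,knob]
Tick 5: prefer A, take plank from A; A=[crate] B=[mesh] C=[mast,axle,drum,knob,plank]
Tick 6: prefer B, take mesh from B; A=[crate] B=[-] C=[mast,axle,drum,knob,plank,mesh]
Tick 7: prefer A, take crate from A; A=[-] B=[-] C=[mast,axle,drum,knob,plank,mesh,crate]
Tick 8: prefer B, both empty, nothing taken; A=[-] B=[-] C=[mast,axle,drum,knob,plank,mesh,crate]
Tick 9: prefer A, both empty, nothing taken; A=[-] B=[-] C=[mast,axle,drum,knob,plank,mesh,crate]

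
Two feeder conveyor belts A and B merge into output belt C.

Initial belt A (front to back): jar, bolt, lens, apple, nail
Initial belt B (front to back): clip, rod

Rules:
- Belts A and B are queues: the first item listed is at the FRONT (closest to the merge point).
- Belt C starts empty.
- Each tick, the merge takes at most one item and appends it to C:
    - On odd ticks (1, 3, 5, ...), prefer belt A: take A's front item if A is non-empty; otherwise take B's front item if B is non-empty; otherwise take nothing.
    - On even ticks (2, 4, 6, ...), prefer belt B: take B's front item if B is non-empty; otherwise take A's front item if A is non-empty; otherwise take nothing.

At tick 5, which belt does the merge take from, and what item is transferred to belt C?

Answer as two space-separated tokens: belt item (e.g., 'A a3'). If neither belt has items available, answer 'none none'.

Answer: A lens

Derivation:
Tick 1: prefer A, take jar from A; A=[bolt,lens,apple,nail] B=[clip,rod] C=[jar]
Tick 2: prefer B, take clip from B; A=[bolt,lens,apple,nail] B=[rod] C=[jar,clip]
Tick 3: prefer A, take bolt from A; A=[lens,apple,nail] B=[rod] C=[jar,clip,bolt]
Tick 4: prefer B, take rod from B; A=[lens,apple,nail] B=[-] C=[jar,clip,bolt,rod]
Tick 5: prefer A, take lens from A; A=[apple,nail] B=[-] C=[jar,clip,bolt,rod,lens]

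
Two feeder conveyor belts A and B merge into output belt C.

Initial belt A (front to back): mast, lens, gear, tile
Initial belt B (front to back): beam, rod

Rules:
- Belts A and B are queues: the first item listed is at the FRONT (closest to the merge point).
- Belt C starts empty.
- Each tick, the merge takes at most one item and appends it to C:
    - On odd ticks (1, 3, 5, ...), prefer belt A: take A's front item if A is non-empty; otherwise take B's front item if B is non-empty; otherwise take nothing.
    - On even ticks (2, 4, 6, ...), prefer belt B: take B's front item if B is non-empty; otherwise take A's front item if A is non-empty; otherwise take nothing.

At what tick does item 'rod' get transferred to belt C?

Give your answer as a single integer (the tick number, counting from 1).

Tick 1: prefer A, take mast from A; A=[lens,gear,tile] B=[beam,rod] C=[mast]
Tick 2: prefer B, take beam from B; A=[lens,gear,tile] B=[rod] C=[mast,beam]
Tick 3: prefer A, take lens from A; A=[gear,tile] B=[rod] C=[mast,beam,lens]
Tick 4: prefer B, take rod from B; A=[gear,tile] B=[-] C=[mast,beam,lens,rod]

Answer: 4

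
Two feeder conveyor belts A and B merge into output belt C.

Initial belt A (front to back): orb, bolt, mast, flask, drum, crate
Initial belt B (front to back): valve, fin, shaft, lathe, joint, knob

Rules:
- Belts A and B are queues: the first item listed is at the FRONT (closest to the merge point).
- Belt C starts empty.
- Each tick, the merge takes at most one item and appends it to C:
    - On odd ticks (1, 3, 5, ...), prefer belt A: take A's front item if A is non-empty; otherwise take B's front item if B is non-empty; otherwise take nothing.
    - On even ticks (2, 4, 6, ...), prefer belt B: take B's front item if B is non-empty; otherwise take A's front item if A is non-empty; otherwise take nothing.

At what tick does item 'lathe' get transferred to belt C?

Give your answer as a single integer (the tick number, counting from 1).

Answer: 8

Derivation:
Tick 1: prefer A, take orb from A; A=[bolt,mast,flask,drum,crate] B=[valve,fin,shaft,lathe,joint,knob] C=[orb]
Tick 2: prefer B, take valve from B; A=[bolt,mast,flask,drum,crate] B=[fin,shaft,lathe,joint,knob] C=[orb,valve]
Tick 3: prefer A, take bolt from A; A=[mast,flask,drum,crate] B=[fin,shaft,lathe,joint,knob] C=[orb,valve,bolt]
Tick 4: prefer B, take fin from B; A=[mast,flask,drum,crate] B=[shaft,lathe,joint,knob] C=[orb,valve,bolt,fin]
Tick 5: prefer A, take mast from A; A=[flask,drum,crate] B=[shaft,lathe,joint,knob] C=[orb,valve,bolt,fin,mast]
Tick 6: prefer B, take shaft from B; A=[flask,drum,crate] B=[lathe,joint,knob] C=[orb,valve,bolt,fin,mast,shaft]
Tick 7: prefer A, take flask from A; A=[drum,crate] B=[lathe,joint,knob] C=[orb,valve,bolt,fin,mast,shaft,flask]
Tick 8: prefer B, take lathe from B; A=[drum,crate] B=[joint,knob] C=[orb,valve,bolt,fin,mast,shaft,flask,lathe]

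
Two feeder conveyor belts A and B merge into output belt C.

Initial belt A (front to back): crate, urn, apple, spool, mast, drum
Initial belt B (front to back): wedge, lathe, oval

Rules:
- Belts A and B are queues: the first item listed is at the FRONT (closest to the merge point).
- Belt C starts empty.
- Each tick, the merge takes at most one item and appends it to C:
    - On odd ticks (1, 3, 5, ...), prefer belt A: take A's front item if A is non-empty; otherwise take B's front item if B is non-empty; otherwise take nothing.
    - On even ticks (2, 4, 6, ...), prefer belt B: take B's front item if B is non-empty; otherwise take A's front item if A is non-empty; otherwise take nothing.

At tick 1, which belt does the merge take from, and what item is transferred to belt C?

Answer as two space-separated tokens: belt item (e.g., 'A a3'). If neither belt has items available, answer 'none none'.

Tick 1: prefer A, take crate from A; A=[urn,apple,spool,mast,drum] B=[wedge,lathe,oval] C=[crate]

Answer: A crate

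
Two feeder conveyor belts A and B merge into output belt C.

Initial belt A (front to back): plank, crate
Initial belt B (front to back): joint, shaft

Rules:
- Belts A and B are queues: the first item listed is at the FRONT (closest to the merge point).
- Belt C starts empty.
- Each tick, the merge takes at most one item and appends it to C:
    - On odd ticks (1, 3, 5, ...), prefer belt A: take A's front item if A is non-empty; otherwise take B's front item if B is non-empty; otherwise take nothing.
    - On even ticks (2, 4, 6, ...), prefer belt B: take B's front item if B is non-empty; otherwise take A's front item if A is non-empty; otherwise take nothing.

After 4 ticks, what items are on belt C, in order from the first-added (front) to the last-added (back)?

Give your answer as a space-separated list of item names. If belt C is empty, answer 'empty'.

Tick 1: prefer A, take plank from A; A=[crate] B=[joint,shaft] C=[plank]
Tick 2: prefer B, take joint from B; A=[crate] B=[shaft] C=[plank,joint]
Tick 3: prefer A, take crate from A; A=[-] B=[shaft] C=[plank,joint,crate]
Tick 4: prefer B, take shaft from B; A=[-] B=[-] C=[plank,joint,crate,shaft]

Answer: plank joint crate shaft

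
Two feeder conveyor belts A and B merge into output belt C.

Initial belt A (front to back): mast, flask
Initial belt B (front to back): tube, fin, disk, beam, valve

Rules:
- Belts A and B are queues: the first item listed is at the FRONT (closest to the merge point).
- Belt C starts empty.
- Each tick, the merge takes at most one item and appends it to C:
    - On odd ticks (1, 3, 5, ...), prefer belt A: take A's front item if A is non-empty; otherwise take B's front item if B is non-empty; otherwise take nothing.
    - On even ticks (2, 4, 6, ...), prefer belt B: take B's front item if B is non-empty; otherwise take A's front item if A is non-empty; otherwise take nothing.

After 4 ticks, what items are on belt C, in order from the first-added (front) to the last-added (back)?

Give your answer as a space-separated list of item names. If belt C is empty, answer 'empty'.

Tick 1: prefer A, take mast from A; A=[flask] B=[tube,fin,disk,beam,valve] C=[mast]
Tick 2: prefer B, take tube from B; A=[flask] B=[fin,disk,beam,valve] C=[mast,tube]
Tick 3: prefer A, take flask from A; A=[-] B=[fin,disk,beam,valve] C=[mast,tube,flask]
Tick 4: prefer B, take fin from B; A=[-] B=[disk,beam,valve] C=[mast,tube,flask,fin]

Answer: mast tube flask fin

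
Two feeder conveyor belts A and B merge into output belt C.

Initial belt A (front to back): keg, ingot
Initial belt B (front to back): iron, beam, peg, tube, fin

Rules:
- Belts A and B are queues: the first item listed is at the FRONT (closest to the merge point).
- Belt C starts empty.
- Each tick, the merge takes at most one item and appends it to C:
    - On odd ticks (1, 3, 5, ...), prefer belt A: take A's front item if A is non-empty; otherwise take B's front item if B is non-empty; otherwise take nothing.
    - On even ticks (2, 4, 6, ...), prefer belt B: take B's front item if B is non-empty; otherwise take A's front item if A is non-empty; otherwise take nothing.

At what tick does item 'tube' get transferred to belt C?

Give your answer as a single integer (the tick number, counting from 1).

Answer: 6

Derivation:
Tick 1: prefer A, take keg from A; A=[ingot] B=[iron,beam,peg,tube,fin] C=[keg]
Tick 2: prefer B, take iron from B; A=[ingot] B=[beam,peg,tube,fin] C=[keg,iron]
Tick 3: prefer A, take ingot from A; A=[-] B=[beam,peg,tube,fin] C=[keg,iron,ingot]
Tick 4: prefer B, take beam from B; A=[-] B=[peg,tube,fin] C=[keg,iron,ingot,beam]
Tick 5: prefer A, take peg from B; A=[-] B=[tube,fin] C=[keg,iron,ingot,beam,peg]
Tick 6: prefer B, take tube from B; A=[-] B=[fin] C=[keg,iron,ingot,beam,peg,tube]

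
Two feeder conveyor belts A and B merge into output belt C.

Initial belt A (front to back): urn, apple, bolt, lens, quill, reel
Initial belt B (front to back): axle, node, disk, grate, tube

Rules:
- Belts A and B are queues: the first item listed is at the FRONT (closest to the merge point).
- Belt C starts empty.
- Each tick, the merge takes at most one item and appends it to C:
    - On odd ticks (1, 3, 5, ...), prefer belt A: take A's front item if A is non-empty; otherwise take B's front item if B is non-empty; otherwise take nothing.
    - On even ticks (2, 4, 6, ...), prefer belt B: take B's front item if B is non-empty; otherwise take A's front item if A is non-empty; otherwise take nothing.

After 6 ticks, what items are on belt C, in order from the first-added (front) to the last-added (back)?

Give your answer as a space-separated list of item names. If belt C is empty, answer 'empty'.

Tick 1: prefer A, take urn from A; A=[apple,bolt,lens,quill,reel] B=[axle,node,disk,grate,tube] C=[urn]
Tick 2: prefer B, take axle from B; A=[apple,bolt,lens,quill,reel] B=[node,disk,grate,tube] C=[urn,axle]
Tick 3: prefer A, take apple from A; A=[bolt,lens,quill,reel] B=[node,disk,grate,tube] C=[urn,axle,apple]
Tick 4: prefer B, take node from B; A=[bolt,lens,quill,reel] B=[disk,grate,tube] C=[urn,axle,apple,node]
Tick 5: prefer A, take bolt from A; A=[lens,quill,reel] B=[disk,grate,tube] C=[urn,axle,apple,node,bolt]
Tick 6: prefer B, take disk from B; A=[lens,quill,reel] B=[grate,tube] C=[urn,axle,apple,node,bolt,disk]

Answer: urn axle apple node bolt disk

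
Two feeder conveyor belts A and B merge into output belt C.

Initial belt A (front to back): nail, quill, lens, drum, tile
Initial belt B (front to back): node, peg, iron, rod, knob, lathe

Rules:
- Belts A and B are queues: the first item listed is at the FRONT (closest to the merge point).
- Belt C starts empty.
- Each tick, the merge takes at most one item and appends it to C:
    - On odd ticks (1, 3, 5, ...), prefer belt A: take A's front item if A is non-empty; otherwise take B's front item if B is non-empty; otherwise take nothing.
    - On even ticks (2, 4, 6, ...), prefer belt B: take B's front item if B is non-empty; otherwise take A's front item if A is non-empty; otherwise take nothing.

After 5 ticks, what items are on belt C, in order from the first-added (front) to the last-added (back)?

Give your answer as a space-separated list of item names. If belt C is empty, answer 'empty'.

Tick 1: prefer A, take nail from A; A=[quill,lens,drum,tile] B=[node,peg,iron,rod,knob,lathe] C=[nail]
Tick 2: prefer B, take node from B; A=[quill,lens,drum,tile] B=[peg,iron,rod,knob,lathe] C=[nail,node]
Tick 3: prefer A, take quill from A; A=[lens,drum,tile] B=[peg,iron,rod,knob,lathe] C=[nail,node,quill]
Tick 4: prefer B, take peg from B; A=[lens,drum,tile] B=[iron,rod,knob,lathe] C=[nail,node,quill,peg]
Tick 5: prefer A, take lens from A; A=[drum,tile] B=[iron,rod,knob,lathe] C=[nail,node,quill,peg,lens]

Answer: nail node quill peg lens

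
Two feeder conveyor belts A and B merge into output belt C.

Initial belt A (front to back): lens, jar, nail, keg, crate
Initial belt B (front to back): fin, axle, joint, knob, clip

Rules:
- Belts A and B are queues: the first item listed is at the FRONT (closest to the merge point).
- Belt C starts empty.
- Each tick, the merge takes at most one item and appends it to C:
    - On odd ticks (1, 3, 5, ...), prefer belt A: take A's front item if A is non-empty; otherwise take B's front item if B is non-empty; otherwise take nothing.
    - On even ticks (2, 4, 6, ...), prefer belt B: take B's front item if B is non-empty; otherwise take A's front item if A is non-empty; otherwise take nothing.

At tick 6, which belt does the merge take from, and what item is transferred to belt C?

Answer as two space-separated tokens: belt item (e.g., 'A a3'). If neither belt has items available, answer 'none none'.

Tick 1: prefer A, take lens from A; A=[jar,nail,keg,crate] B=[fin,axle,joint,knob,clip] C=[lens]
Tick 2: prefer B, take fin from B; A=[jar,nail,keg,crate] B=[axle,joint,knob,clip] C=[lens,fin]
Tick 3: prefer A, take jar from A; A=[nail,keg,crate] B=[axle,joint,knob,clip] C=[lens,fin,jar]
Tick 4: prefer B, take axle from B; A=[nail,keg,crate] B=[joint,knob,clip] C=[lens,fin,jar,axle]
Tick 5: prefer A, take nail from A; A=[keg,crate] B=[joint,knob,clip] C=[lens,fin,jar,axle,nail]
Tick 6: prefer B, take joint from B; A=[keg,crate] B=[knob,clip] C=[lens,fin,jar,axle,nail,joint]

Answer: B joint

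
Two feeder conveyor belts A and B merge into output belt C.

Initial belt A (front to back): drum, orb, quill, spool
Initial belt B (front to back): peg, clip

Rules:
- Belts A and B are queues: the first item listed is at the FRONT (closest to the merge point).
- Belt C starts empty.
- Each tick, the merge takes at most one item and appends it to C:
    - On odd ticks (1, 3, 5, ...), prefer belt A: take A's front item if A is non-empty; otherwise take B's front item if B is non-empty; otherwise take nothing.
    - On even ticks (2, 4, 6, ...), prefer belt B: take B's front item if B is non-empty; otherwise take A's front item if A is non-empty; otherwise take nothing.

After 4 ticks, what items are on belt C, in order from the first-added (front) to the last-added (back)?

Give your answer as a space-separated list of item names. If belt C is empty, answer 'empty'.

Tick 1: prefer A, take drum from A; A=[orb,quill,spool] B=[peg,clip] C=[drum]
Tick 2: prefer B, take peg from B; A=[orb,quill,spool] B=[clip] C=[drum,peg]
Tick 3: prefer A, take orb from A; A=[quill,spool] B=[clip] C=[drum,peg,orb]
Tick 4: prefer B, take clip from B; A=[quill,spool] B=[-] C=[drum,peg,orb,clip]

Answer: drum peg orb clip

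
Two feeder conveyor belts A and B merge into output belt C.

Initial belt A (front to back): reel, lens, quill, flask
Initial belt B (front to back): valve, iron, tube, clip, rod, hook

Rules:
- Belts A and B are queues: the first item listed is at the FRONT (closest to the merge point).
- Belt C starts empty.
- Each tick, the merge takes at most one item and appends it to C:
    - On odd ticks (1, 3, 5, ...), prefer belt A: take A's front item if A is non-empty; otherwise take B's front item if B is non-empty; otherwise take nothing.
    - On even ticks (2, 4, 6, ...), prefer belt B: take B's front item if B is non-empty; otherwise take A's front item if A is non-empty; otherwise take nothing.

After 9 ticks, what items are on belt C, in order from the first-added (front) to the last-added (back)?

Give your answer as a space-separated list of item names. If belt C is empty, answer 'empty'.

Tick 1: prefer A, take reel from A; A=[lens,quill,flask] B=[valve,iron,tube,clip,rod,hook] C=[reel]
Tick 2: prefer B, take valve from B; A=[lens,quill,flask] B=[iron,tube,clip,rod,hook] C=[reel,valve]
Tick 3: prefer A, take lens from A; A=[quill,flask] B=[iron,tube,clip,rod,hook] C=[reel,valve,lens]
Tick 4: prefer B, take iron from B; A=[quill,flask] B=[tube,clip,rod,hook] C=[reel,valve,lens,iron]
Tick 5: prefer A, take quill from A; A=[flask] B=[tube,clip,rod,hook] C=[reel,valve,lens,iron,quill]
Tick 6: prefer B, take tube from B; A=[flask] B=[clip,rod,hook] C=[reel,valve,lens,iron,quill,tube]
Tick 7: prefer A, take flask from A; A=[-] B=[clip,rod,hook] C=[reel,valve,lens,iron,quill,tube,flask]
Tick 8: prefer B, take clip from B; A=[-] B=[rod,hook] C=[reel,valve,lens,iron,quill,tube,flask,clip]
Tick 9: prefer A, take rod from B; A=[-] B=[hook] C=[reel,valve,lens,iron,quill,tube,flask,clip,rod]

Answer: reel valve lens iron quill tube flask clip rod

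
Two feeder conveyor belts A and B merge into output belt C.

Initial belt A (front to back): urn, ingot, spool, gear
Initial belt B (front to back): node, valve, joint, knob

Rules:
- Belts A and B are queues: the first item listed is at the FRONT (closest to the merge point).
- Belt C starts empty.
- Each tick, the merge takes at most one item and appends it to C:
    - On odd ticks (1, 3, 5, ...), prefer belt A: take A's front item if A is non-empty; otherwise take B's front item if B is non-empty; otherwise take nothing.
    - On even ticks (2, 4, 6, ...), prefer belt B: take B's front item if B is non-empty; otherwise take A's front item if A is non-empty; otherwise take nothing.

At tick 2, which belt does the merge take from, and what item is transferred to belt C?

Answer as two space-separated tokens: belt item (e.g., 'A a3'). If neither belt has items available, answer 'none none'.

Tick 1: prefer A, take urn from A; A=[ingot,spool,gear] B=[node,valve,joint,knob] C=[urn]
Tick 2: prefer B, take node from B; A=[ingot,spool,gear] B=[valve,joint,knob] C=[urn,node]

Answer: B node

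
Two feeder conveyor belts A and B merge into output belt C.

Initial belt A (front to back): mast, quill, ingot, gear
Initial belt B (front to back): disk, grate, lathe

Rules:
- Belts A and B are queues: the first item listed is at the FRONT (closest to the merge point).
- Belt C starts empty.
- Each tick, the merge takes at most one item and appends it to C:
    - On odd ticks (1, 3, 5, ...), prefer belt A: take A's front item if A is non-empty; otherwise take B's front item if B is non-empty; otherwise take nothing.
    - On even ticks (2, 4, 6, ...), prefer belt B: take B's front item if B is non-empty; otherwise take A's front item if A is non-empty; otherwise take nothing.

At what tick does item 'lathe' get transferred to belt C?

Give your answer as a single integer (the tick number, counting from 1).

Tick 1: prefer A, take mast from A; A=[quill,ingot,gear] B=[disk,grate,lathe] C=[mast]
Tick 2: prefer B, take disk from B; A=[quill,ingot,gear] B=[grate,lathe] C=[mast,disk]
Tick 3: prefer A, take quill from A; A=[ingot,gear] B=[grate,lathe] C=[mast,disk,quill]
Tick 4: prefer B, take grate from B; A=[ingot,gear] B=[lathe] C=[mast,disk,quill,grate]
Tick 5: prefer A, take ingot from A; A=[gear] B=[lathe] C=[mast,disk,quill,grate,ingot]
Tick 6: prefer B, take lathe from B; A=[gear] B=[-] C=[mast,disk,quill,grate,ingot,lathe]

Answer: 6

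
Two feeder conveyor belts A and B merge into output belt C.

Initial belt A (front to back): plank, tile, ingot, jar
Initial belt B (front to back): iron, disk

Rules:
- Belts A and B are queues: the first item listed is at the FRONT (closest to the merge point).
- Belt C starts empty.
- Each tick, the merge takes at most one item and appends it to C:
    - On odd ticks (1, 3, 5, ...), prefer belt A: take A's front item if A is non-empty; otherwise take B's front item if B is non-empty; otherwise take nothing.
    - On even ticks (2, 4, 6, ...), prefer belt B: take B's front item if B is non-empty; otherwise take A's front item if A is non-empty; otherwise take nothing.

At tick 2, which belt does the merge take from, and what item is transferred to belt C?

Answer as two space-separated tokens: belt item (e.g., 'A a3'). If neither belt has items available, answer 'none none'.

Answer: B iron

Derivation:
Tick 1: prefer A, take plank from A; A=[tile,ingot,jar] B=[iron,disk] C=[plank]
Tick 2: prefer B, take iron from B; A=[tile,ingot,jar] B=[disk] C=[plank,iron]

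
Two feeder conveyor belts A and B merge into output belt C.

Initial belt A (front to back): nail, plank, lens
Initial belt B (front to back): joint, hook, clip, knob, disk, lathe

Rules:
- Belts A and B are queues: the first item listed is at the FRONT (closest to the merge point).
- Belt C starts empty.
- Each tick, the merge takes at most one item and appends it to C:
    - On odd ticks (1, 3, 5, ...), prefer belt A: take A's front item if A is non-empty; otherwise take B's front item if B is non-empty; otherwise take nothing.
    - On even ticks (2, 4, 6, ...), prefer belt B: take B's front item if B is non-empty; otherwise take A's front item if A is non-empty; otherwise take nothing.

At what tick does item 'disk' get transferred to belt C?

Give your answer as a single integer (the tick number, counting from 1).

Answer: 8

Derivation:
Tick 1: prefer A, take nail from A; A=[plank,lens] B=[joint,hook,clip,knob,disk,lathe] C=[nail]
Tick 2: prefer B, take joint from B; A=[plank,lens] B=[hook,clip,knob,disk,lathe] C=[nail,joint]
Tick 3: prefer A, take plank from A; A=[lens] B=[hook,clip,knob,disk,lathe] C=[nail,joint,plank]
Tick 4: prefer B, take hook from B; A=[lens] B=[clip,knob,disk,lathe] C=[nail,joint,plank,hook]
Tick 5: prefer A, take lens from A; A=[-] B=[clip,knob,disk,lathe] C=[nail,joint,plank,hook,lens]
Tick 6: prefer B, take clip from B; A=[-] B=[knob,disk,lathe] C=[nail,joint,plank,hook,lens,clip]
Tick 7: prefer A, take knob from B; A=[-] B=[disk,lathe] C=[nail,joint,plank,hook,lens,clip,knob]
Tick 8: prefer B, take disk from B; A=[-] B=[lathe] C=[nail,joint,plank,hook,lens,clip,knob,disk]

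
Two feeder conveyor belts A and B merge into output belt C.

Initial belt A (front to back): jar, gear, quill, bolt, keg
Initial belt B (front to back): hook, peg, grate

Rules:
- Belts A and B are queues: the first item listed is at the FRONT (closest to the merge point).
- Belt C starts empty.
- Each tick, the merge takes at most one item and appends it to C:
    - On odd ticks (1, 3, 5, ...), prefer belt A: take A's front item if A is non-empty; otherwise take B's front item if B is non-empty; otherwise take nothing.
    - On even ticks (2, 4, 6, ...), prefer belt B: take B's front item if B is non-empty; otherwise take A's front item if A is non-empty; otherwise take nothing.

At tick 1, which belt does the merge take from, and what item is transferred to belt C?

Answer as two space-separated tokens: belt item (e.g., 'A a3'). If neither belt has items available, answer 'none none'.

Answer: A jar

Derivation:
Tick 1: prefer A, take jar from A; A=[gear,quill,bolt,keg] B=[hook,peg,grate] C=[jar]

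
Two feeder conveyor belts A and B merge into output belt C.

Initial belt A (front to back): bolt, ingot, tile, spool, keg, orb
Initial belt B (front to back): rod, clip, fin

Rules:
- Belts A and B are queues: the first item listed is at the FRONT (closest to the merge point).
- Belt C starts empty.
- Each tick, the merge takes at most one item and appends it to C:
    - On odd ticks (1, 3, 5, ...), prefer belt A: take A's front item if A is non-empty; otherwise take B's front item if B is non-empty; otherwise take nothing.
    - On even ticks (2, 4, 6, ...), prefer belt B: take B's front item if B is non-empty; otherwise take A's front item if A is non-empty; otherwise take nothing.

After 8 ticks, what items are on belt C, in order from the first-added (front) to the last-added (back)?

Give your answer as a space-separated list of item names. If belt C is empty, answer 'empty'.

Tick 1: prefer A, take bolt from A; A=[ingot,tile,spool,keg,orb] B=[rod,clip,fin] C=[bolt]
Tick 2: prefer B, take rod from B; A=[ingot,tile,spool,keg,orb] B=[clip,fin] C=[bolt,rod]
Tick 3: prefer A, take ingot from A; A=[tile,spool,keg,orb] B=[clip,fin] C=[bolt,rod,ingot]
Tick 4: prefer B, take clip from B; A=[tile,spool,keg,orb] B=[fin] C=[bolt,rod,ingot,clip]
Tick 5: prefer A, take tile from A; A=[spool,keg,orb] B=[fin] C=[bolt,rod,ingot,clip,tile]
Tick 6: prefer B, take fin from B; A=[spool,keg,orb] B=[-] C=[bolt,rod,ingot,clip,tile,fin]
Tick 7: prefer A, take spool from A; A=[keg,orb] B=[-] C=[bolt,rod,ingot,clip,tile,fin,spool]
Tick 8: prefer B, take keg from A; A=[orb] B=[-] C=[bolt,rod,ingot,clip,tile,fin,spool,keg]

Answer: bolt rod ingot clip tile fin spool keg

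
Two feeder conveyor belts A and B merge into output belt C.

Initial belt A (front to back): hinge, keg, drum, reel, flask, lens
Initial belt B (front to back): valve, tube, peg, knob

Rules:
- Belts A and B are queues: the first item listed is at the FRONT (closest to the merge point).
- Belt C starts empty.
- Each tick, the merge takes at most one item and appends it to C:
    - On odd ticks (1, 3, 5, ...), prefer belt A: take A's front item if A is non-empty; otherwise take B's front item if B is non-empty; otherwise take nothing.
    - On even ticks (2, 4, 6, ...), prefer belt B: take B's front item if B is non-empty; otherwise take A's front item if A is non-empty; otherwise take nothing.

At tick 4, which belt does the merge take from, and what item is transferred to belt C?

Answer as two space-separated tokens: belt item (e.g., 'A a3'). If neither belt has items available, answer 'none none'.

Answer: B tube

Derivation:
Tick 1: prefer A, take hinge from A; A=[keg,drum,reel,flask,lens] B=[valve,tube,peg,knob] C=[hinge]
Tick 2: prefer B, take valve from B; A=[keg,drum,reel,flask,lens] B=[tube,peg,knob] C=[hinge,valve]
Tick 3: prefer A, take keg from A; A=[drum,reel,flask,lens] B=[tube,peg,knob] C=[hinge,valve,keg]
Tick 4: prefer B, take tube from B; A=[drum,reel,flask,lens] B=[peg,knob] C=[hinge,valve,keg,tube]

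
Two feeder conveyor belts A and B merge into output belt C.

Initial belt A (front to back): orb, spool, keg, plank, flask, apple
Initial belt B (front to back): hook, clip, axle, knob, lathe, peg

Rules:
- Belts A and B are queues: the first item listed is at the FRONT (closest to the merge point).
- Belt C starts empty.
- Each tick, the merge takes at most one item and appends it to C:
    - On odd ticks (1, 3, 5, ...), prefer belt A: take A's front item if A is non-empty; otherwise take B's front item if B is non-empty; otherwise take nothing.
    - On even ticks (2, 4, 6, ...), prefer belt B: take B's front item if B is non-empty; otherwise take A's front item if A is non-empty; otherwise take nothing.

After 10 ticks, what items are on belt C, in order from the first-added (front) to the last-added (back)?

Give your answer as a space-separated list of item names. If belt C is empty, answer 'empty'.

Tick 1: prefer A, take orb from A; A=[spool,keg,plank,flask,apple] B=[hook,clip,axle,knob,lathe,peg] C=[orb]
Tick 2: prefer B, take hook from B; A=[spool,keg,plank,flask,apple] B=[clip,axle,knob,lathe,peg] C=[orb,hook]
Tick 3: prefer A, take spool from A; A=[keg,plank,flask,apple] B=[clip,axle,knob,lathe,peg] C=[orb,hook,spool]
Tick 4: prefer B, take clip from B; A=[keg,plank,flask,apple] B=[axle,knob,lathe,peg] C=[orb,hook,spool,clip]
Tick 5: prefer A, take keg from A; A=[plank,flask,apple] B=[axle,knob,lathe,peg] C=[orb,hook,spool,clip,keg]
Tick 6: prefer B, take axle from B; A=[plank,flask,apple] B=[knob,lathe,peg] C=[orb,hook,spool,clip,keg,axle]
Tick 7: prefer A, take plank from A; A=[flask,apple] B=[knob,lathe,peg] C=[orb,hook,spool,clip,keg,axle,plank]
Tick 8: prefer B, take knob from B; A=[flask,apple] B=[lathe,peg] C=[orb,hook,spool,clip,keg,axle,plank,knob]
Tick 9: prefer A, take flask from A; A=[apple] B=[lathe,peg] C=[orb,hook,spool,clip,keg,axle,plank,knob,flask]
Tick 10: prefer B, take lathe from B; A=[apple] B=[peg] C=[orb,hook,spool,clip,keg,axle,plank,knob,flask,lathe]

Answer: orb hook spool clip keg axle plank knob flask lathe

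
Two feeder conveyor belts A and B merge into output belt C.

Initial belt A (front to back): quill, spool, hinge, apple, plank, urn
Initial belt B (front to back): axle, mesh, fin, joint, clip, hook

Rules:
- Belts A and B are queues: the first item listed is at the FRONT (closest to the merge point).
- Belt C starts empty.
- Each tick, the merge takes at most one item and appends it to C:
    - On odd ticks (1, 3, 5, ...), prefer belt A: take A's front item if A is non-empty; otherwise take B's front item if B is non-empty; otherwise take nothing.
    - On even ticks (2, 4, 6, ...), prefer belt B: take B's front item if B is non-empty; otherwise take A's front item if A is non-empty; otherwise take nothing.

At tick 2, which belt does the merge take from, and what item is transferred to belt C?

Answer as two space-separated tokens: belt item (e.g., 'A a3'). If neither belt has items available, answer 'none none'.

Tick 1: prefer A, take quill from A; A=[spool,hinge,apple,plank,urn] B=[axle,mesh,fin,joint,clip,hook] C=[quill]
Tick 2: prefer B, take axle from B; A=[spool,hinge,apple,plank,urn] B=[mesh,fin,joint,clip,hook] C=[quill,axle]

Answer: B axle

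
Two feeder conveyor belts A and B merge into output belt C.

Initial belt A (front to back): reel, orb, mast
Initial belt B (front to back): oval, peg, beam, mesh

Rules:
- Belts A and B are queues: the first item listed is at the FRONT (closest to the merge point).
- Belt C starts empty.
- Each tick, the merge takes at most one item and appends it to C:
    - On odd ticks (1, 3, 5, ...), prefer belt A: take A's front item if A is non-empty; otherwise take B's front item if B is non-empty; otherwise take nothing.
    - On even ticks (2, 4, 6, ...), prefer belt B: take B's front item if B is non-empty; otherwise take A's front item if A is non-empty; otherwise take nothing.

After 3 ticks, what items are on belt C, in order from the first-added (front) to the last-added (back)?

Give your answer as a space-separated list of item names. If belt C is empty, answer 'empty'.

Answer: reel oval orb

Derivation:
Tick 1: prefer A, take reel from A; A=[orb,mast] B=[oval,peg,beam,mesh] C=[reel]
Tick 2: prefer B, take oval from B; A=[orb,mast] B=[peg,beam,mesh] C=[reel,oval]
Tick 3: prefer A, take orb from A; A=[mast] B=[peg,beam,mesh] C=[reel,oval,orb]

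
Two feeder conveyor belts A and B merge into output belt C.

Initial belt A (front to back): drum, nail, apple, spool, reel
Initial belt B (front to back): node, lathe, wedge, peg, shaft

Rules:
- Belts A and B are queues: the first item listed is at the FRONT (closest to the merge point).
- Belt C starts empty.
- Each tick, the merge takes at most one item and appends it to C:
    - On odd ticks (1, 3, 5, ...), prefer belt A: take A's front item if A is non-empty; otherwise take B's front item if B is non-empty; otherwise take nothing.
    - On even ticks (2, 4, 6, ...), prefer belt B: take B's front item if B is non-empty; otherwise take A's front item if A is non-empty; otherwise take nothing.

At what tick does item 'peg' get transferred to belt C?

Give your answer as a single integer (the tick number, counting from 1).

Tick 1: prefer A, take drum from A; A=[nail,apple,spool,reel] B=[node,lathe,wedge,peg,shaft] C=[drum]
Tick 2: prefer B, take node from B; A=[nail,apple,spool,reel] B=[lathe,wedge,peg,shaft] C=[drum,node]
Tick 3: prefer A, take nail from A; A=[apple,spool,reel] B=[lathe,wedge,peg,shaft] C=[drum,node,nail]
Tick 4: prefer B, take lathe from B; A=[apple,spool,reel] B=[wedge,peg,shaft] C=[drum,node,nail,lathe]
Tick 5: prefer A, take apple from A; A=[spool,reel] B=[wedge,peg,shaft] C=[drum,node,nail,lathe,apple]
Tick 6: prefer B, take wedge from B; A=[spool,reel] B=[peg,shaft] C=[drum,node,nail,lathe,apple,wedge]
Tick 7: prefer A, take spool from A; A=[reel] B=[peg,shaft] C=[drum,node,nail,lathe,apple,wedge,spool]
Tick 8: prefer B, take peg from B; A=[reel] B=[shaft] C=[drum,node,nail,lathe,apple,wedge,spool,peg]

Answer: 8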